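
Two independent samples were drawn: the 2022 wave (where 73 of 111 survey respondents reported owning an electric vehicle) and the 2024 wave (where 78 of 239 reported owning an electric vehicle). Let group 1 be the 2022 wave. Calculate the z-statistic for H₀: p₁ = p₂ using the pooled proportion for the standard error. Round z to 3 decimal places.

Sample proportions: p̂₁ = 73/111 = 0.65766 and p̂₂ = 78/239 = 0.32636.
Pooling: p̂ = 151/350 = 0.43143.
SE = √[p̂(1−p̂)(1/n₁+1/n₂)] = √[0.43143·0.56857·(1/111+1/239)] ≈ 0.056888.
z = 0.33130/0.056888 = 5.824.

z = 5.824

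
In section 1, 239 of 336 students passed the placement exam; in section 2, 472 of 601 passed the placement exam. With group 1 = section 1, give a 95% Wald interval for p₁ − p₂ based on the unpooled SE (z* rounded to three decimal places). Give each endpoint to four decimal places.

p̂₁ = 239/336 = 0.71131, p̂₂ = 472/601 = 0.78536; p̂₁ − p̂₂ = -0.07405.
Unpooled SE = √(p̂₁(1−p̂₁)/n₁ + p̂₂(1−p̂₂)/n₂) = √(0.000611156 + 0.000280484) = 0.029860.
The 95% critical value is z* = 1.960. Margin of error = 0.05853.
So the interval runs from -0.1326 to -0.0155.

(-0.1326, -0.0155)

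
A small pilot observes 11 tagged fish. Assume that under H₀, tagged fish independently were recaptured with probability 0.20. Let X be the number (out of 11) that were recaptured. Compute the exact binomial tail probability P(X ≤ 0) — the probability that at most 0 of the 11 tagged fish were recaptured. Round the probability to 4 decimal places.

P = 0.0859

X is binomial with n = 11 and p = 0.20.
P(X ≤ 0) = C(11,0)·0.20^0·0.80^11.
= 0.085899 = 0.0859.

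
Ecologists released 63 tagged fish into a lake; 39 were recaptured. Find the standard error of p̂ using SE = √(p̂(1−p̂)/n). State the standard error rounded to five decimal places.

SE = 0.06118

The sample proportion is 39/63 = 0.61905.
p̂(1−p̂) = 0.61905·0.38095 = 0.235827.
SE = √(0.235827/63) = 0.06118.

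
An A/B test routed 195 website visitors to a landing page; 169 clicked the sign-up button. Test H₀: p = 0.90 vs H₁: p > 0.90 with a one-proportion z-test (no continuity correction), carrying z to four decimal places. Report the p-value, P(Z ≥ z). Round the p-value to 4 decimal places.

The sample proportion is 169/195 = 0.86667.
Null standard error: √(0.90·0.10/195) = √0.000461538 = 0.021483.
z = (p̂ − p₀)/SE = (169/195 − 0.90)/0.021483 ≈ -1.5516.
From the standard normal, P(Z ≥ z) = 0.9396.

p-value = 0.9396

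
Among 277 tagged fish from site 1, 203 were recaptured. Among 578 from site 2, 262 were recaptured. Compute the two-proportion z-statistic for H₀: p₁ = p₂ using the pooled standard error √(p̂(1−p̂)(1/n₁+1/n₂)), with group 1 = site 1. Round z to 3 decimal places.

z = 7.681

p̂₁ = 203/277 = 0.73285, p̂₂ = 262/578 = 0.45329.
Pooled p̂ = (203+262)/(277+578) = 465/855 = 0.54386.
SE = √[p̂(1−p̂)(1/n₁+1/n₂)] = √[0.54386·0.45614·(1/277+1/578)] ≈ 0.036398.
z = (p̂₁ − p̂₂)/SE = (0.73285 − 0.45329)/0.036398 = 0.27956/0.036398 = 7.681.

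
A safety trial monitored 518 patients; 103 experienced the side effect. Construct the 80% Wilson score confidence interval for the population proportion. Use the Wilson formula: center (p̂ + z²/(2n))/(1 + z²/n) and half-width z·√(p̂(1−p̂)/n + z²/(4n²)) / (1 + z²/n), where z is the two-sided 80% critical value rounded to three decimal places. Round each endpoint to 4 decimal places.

p̂ = 103/518 = 0.19884; z = 1.282, so z² = 1.643524.
1 + z²/n = 1.003173.
Adjusted center: (0.19884 + z²/(2n))/1.003173 = 0.19979.
Radicand: p̂(1−p̂)/n + z²/(4n²) = 0.000307536 + 0.000001531 = 0.000309067.
Half-width = 1.282·√0.000309067/1.003173 = 0.02247.
CI: 0.19979 ± 0.02247 = (0.1773, 0.2223).

(0.1773, 0.2223)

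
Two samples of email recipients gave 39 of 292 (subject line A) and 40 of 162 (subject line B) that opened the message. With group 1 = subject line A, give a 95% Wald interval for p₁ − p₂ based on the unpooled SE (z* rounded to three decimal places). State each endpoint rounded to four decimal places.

(-0.1904, -0.0363)

p̂₁ = 39/292 = 0.13356, p̂₂ = 40/162 = 0.24691; p̂₁ − p̂₂ = -0.11335.
Unpooled SE = √(p̂₁(1−p̂₁)/n₁ + p̂₂(1−p̂₂)/n₂) = √(0.000396311 + 0.001147823) = 0.039295.
z* = 1.960 at the 95% level. Margin of error = 0.07702.
CI: -0.11335 ± 0.07702 = (-0.1904, -0.0363).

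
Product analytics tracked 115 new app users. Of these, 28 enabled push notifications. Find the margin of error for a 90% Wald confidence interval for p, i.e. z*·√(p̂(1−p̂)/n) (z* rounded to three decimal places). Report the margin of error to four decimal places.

Sample proportion p̂ = 28/115 = 0.24348.
SE(p̂) = √(0.24348·0.75652/115) = 0.040021.
z* = 1.645 at the 90% level.
ME = 1.645·0.040021 = 0.0658.

ME = 0.0658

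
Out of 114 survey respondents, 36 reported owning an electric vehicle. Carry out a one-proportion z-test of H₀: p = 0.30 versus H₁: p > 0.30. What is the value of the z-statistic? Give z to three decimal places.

With x = 36 successes in n = 114, p̂ = 0.31579.
SE₀ = √(0.30·0.70/114) = 0.042920.
z = (p̂ − p₀)/SE = (0.31579 − 0.30)/0.042920 = 0.368.

z = 0.368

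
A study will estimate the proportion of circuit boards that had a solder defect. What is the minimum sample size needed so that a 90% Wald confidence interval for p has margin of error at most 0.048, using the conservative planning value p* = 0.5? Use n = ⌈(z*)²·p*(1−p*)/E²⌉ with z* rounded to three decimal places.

For 90% confidence, z* = 1.645.
p*(1−p*) = 0.2500.
Required n before rounding: 2.706025 × 0.2500 / 0.048² = 293.623.
Rounding up, n = 294.

n = 294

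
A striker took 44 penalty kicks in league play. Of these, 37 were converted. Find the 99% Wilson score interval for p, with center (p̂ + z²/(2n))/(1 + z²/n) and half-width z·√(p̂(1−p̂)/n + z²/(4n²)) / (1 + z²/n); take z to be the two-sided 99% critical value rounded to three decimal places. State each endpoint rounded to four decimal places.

Here p̂ = 37/44 = 0.84091 and z = 2.576 (z² = 6.635776).
Denominator 1 + z²/n = 1 + 6.635776/44 = 1.150813.
Center = (0.84091 + 0.075407)/1.150813 = 0.79623.
Radicand: p̂(1−p̂)/n + z²/(4n²) = 0.003040477 + 0.000856893 = 0.003897370.
Half-width = 2.576·√0.003897370/1.150813 = 0.13974.
Interval: 0.79623 ± 0.13974 → (0.6565, 0.9360).

(0.6565, 0.9360)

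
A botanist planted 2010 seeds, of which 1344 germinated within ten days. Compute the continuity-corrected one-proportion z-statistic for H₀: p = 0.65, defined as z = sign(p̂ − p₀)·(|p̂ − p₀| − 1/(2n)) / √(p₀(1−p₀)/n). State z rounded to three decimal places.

z = 1.730

The sample proportion is 1344/2010 = 0.66866. p̂ − p₀ = 0.018657.
Continuity correction 1/(2n) = 1/4020 = 0.000249.
Corrected numerator: |0.018657| − 0.000249 = 0.018408.
Null standard error: √(0.65·0.35/2010) = √0.000113184 = 0.010639.
z = +0.018408/0.010639 = 1.730.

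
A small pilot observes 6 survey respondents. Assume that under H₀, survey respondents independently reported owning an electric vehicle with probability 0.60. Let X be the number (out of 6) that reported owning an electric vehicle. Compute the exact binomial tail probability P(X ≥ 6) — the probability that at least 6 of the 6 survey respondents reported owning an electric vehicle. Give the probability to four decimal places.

P = 0.0467

X is binomial with n = 6 and p = 0.60.
P(X ≥ 6) = C(6,6)·0.60^6·0.40^0.
= 0.046656 = 0.0467.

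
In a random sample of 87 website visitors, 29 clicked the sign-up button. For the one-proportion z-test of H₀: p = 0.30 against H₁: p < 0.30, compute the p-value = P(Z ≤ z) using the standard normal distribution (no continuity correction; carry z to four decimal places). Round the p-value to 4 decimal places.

p-value = 0.7513

With x = 29 successes in n = 87, p̂ = 0.33333.
SE₀ = √(0.30·0.70/87) = 0.049130.
z = (p̂ − p₀)/SE = (29/87 − 0.30)/0.049130 ≈ 0.6785.
p-value = P(Z ≤ z) with z = 0.6785 → 0.7513.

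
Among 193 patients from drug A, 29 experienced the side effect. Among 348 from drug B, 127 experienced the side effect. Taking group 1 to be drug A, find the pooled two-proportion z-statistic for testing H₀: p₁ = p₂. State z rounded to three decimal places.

p̂₁ = 29/193 = 0.15026, p̂₂ = 127/348 = 0.36494.
Pooled p̂ = (29+127)/(193+348) = 156/541 = 0.28835.
SE = √[p̂(1−p̂)(1/n₁+1/n₂)] = √[0.28835·0.71165·(1/193+1/348)] ≈ 0.040656.
z = (p̂₁ − p̂₂)/SE = (0.15026 − 0.36494)/0.040656 = -0.21468/0.040656 = -5.280.

z = -5.280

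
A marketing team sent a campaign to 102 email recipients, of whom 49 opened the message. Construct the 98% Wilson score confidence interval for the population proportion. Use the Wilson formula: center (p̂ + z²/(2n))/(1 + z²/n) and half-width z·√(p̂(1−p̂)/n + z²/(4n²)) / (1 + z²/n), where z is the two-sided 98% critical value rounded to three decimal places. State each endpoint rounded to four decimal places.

Here p̂ = 49/102 = 0.48039 and z = 2.326 (z² = 5.410276).
Denominator 1 + z²/n = 1 + 5.410276/102 = 1.053042.
Adjusted center: (0.48039 + z²/(2n))/1.053042 = 0.48138.
Radicand: p̂(1−p̂)/n + z²/(4n²) = 0.002447211 + 0.000130005 = 0.002577216.
Half-width = z·√(radicand)/denom = 2.326·0.050766/1.053042 = 0.11213.
CI: 0.48138 ± 0.11213 = (0.3692, 0.5935).

(0.3692, 0.5935)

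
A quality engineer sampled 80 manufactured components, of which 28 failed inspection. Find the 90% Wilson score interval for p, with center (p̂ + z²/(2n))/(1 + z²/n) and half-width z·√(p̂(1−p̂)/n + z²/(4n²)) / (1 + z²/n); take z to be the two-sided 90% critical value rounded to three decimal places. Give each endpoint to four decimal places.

(0.2685, 0.4413)

p̂ = 28/80 = 0.35000; z = 1.645, so z² = 2.706025.
1 + z²/n = 1.033825.
Adjusted center: (0.35000 + z²/(2n))/1.033825 = 0.35491.
Radicand: p̂(1−p̂)/n + z²/(4n²) = 0.002843750 + 0.000105704 = 0.002949454.
Half-width = 1.645·√0.002949454/1.033825 = 0.08642.
Interval: 0.35491 ± 0.08642 → (0.2685, 0.4413).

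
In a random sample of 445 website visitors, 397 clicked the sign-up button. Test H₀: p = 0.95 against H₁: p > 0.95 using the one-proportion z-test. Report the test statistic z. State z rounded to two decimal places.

Sample proportion p̂ = 397/445 = 0.89213.
Null standard error: √(0.95·0.05/445) = √0.000106742 = 0.010332.
Test statistic: z = -0.05787/0.010332 = -5.60.

z = -5.60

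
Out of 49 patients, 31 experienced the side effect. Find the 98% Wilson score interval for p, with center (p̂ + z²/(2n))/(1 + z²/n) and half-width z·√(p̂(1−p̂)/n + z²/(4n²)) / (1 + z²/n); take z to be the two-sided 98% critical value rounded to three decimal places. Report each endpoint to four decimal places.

p̂ = 31/49 = 0.63265; z = 2.326, so z² = 5.410276.
1 + z²/n = 1.110414.
Center = (0.63265 + 0.055207)/1.110414 = 0.61946.
Radicand: p̂(1−p̂)/n + z²/(4n²) = 0.004742922 + 0.000563336 = 0.005306258.
Half-width = z·√(radicand)/denom = 2.326·0.072844/1.110414 = 0.15259.
So the interval runs from 0.4669 to 0.7721.

(0.4669, 0.7721)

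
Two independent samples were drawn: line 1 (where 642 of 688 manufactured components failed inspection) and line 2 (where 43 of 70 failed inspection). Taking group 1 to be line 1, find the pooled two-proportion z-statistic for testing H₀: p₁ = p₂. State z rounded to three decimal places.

p̂₁ = 642/688 = 0.93314, p̂₂ = 43/70 = 0.61429.
Pooling: p̂ = 685/758 = 0.90369.
Pooled SE = √[0.0870312·0.01573920] ≈ 0.037011.
z = (p̂₁ − p̂₂)/SE = (0.93314 − 0.61429)/0.037011 = 0.31885/0.037011 = 8.615.

z = 8.615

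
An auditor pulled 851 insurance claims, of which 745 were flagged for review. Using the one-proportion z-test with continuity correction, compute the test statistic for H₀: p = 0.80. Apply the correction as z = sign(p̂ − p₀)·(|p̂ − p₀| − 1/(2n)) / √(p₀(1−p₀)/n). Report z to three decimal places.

z = 5.459

Sample proportion p̂ = 745/851 = 0.87544. p̂ − p₀ = 0.075441.
Continuity correction 1/(2n) = 1/1702 = 0.000588.
Corrected numerator: |0.075441| − 0.000588 = 0.074853.
SE₀ = √(0.80·0.20/851) = 0.013712.
z = (+)0.074853/0.013712 = 5.459.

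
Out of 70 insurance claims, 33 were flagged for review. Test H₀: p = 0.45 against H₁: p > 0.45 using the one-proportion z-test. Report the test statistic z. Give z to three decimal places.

The sample proportion is 33/70 = 0.47143.
SE₀ = √(0.45·0.55/70) = 0.059462.
Test statistic: z = 0.02143/0.059462 = 0.360.

z = 0.360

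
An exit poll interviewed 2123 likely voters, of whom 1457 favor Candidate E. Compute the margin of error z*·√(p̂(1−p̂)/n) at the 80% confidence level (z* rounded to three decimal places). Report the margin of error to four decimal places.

ME = 0.0129

p̂ = 1457/2123 = 0.68629.
Standard error of p̂: √(0.215295/2123) = √0.000101411 = 0.010070.
z* = 1.282 at the 80% level.
So ME = 0.0129.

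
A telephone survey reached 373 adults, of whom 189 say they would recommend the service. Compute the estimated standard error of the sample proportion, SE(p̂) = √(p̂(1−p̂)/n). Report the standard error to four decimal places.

SE = 0.0259

p̂ = 189/373 = 0.50670.
p̂(1−p̂) = 0.249955.
SE = √(0.249955/373) = √0.000670121 = 0.0259.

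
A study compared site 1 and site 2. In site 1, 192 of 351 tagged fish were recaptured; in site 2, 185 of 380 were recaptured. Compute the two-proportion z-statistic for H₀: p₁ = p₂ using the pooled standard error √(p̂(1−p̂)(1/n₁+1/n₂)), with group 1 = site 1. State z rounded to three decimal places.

Sample proportions: p̂₁ = 192/351 = 0.54701 and p̂₂ = 185/380 = 0.48684.
Pooling: p̂ = 377/731 = 0.51573.
SE = √[p̂(1−p̂)(1/n₁+1/n₂)] = √[0.51573·0.48427·(1/351+1/380)] ≈ 0.036997.
z = 0.06017/0.036997 = 1.626.

z = 1.626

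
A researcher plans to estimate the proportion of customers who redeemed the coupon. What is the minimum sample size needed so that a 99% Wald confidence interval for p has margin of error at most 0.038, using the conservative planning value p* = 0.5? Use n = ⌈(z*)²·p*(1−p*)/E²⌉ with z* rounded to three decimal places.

For 99% confidence, z* = 2.576.
p*(1−p*) = 0.2500.
(z*)²·p*(1−p*)/E² = 6.635776·0.2500/0.001444 = 1148.853.
⌈1148.853⌉ = 1149.

n = 1149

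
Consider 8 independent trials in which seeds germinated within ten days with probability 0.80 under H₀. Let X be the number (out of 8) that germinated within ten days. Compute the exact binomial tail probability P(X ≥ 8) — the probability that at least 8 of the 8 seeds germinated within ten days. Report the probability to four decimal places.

P = 0.1678

X is binomial with n = 8 and p = 0.80.
P(X ≥ 8) = C(8,8)·0.80^8·0.20^0.
= 0.167772 = 0.1678.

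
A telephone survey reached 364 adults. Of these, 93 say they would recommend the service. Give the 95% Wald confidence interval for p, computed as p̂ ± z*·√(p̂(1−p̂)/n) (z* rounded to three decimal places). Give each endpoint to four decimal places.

With x = 93 successes in n = 364, p̂ = 0.25549.
SE(p̂) = √(0.25549·0.74451/364) = 0.022860.
z* = 1.960 at the 95% level.
Margin of error: 1.960 × 0.022860 = 0.04481.
Interval: 0.25549 ± 0.04481 → (0.2107, 0.3003).

(0.2107, 0.3003)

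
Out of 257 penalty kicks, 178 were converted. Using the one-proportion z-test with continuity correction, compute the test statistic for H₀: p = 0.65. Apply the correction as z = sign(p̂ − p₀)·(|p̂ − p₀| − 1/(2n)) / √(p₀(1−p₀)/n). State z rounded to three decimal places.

p̂ = 178/257 = 0.69261. p̂ − p₀ = 0.042607.
Continuity correction 1/(2n) = 1/514 = 0.001946.
Corrected numerator: |0.042607| − 0.001946 = 0.040661.
Null standard error: √(0.65·0.35/257) = √0.000885214 = 0.029753.
z = +0.040661/0.029753 = 1.367.

z = 1.367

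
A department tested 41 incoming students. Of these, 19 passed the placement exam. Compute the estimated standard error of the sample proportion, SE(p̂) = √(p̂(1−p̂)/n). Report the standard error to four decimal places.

SE = 0.0779

The sample proportion is 19/41 = 0.46341.
p̂(1−p̂) = 0.248661.
Dividing by n and taking the root: √0.006064902 = 0.0779.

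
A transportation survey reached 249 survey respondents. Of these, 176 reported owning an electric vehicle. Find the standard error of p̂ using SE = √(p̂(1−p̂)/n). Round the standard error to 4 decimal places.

Sample proportion p̂ = 176/249 = 0.70683.
p̂(1−p̂) = 0.70683·0.29317 = 0.207221.
Dividing by n and taking the root: √0.000832213 = 0.0288.

SE = 0.0288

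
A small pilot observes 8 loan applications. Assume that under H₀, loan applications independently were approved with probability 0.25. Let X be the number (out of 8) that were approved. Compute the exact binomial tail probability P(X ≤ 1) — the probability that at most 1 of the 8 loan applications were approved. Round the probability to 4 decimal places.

P = 0.3671

X is binomial with n = 8 and p = 0.25.
P(X ≤ 1) = C(8,0)·0.25^0·0.75^8 + C(8,1)·0.25^1·0.75^7.
= 0.100113 + 0.266968 = 0.3671.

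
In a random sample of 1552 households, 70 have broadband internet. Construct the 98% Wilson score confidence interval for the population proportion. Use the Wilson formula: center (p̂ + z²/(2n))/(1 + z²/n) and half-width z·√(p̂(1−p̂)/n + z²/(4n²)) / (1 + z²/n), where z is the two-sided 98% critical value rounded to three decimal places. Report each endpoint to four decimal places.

(0.0343, 0.0590)

Here p̂ = 70/1552 = 0.04510 and z = 2.326 (z² = 5.410276).
Denominator 1 + z²/n = 1 + 5.410276/1552 = 1.003486.
Center = (0.04510 + 0.001743)/1.003486 = 0.04668.
Radicand: p̂(1−p̂)/n + z²/(4n²) = 0.000027751 + 0.000000562 = 0.000028313.
Half-width = 2.326·√0.000028313/1.003486 = 0.01233.
Interval: 0.04668 ± 0.01233 → (0.0343, 0.0590).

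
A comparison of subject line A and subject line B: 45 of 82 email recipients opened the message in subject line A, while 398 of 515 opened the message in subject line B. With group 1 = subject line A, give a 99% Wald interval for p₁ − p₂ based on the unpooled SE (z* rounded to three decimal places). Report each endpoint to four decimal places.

(-0.3734, -0.0747)

p̂₁ = 45/82 = 0.54878, p̂₂ = 398/515 = 0.77282; p̂₁ − p̂₂ = -0.22404.
SE = √(0.003019762 + 0.000340916) = √0.003360678 = 0.057971.
For 99% confidence, z* = 2.576. Margin = 2.576·0.057971 = 0.14933.
CI: -0.22404 ± 0.14933 = (-0.3734, -0.0747).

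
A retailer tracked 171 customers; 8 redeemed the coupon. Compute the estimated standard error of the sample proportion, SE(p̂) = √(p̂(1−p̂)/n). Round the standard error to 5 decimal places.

SE = 0.01615

With x = 8 successes in n = 171, p̂ = 0.04678.
p̂(1−p̂) = 0.04678·0.95322 = 0.044592.
SE = √(0.044592/171) = 0.01615.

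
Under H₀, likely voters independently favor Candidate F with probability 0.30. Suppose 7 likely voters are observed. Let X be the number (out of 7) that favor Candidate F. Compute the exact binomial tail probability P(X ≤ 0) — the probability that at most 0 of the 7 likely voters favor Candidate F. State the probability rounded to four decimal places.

P = 0.0824

X ~ Binomial(n=7, p=0.30).
P(X ≤ 0) = C(7,0)·0.30^0·0.70^7.
= 0.082354 = 0.0824.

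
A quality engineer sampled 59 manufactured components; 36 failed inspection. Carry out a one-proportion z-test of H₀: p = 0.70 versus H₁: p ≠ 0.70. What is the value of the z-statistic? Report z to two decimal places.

p̂ = 36/59 = 0.61017.
Under H₀, SE = √(p₀(1−p₀)/n) = √(0.70·0.30/59) = √0.003559322 = 0.059660.
z = (p̂ − p₀)/SE = (0.61017 − 0.70)/0.059660 = -1.51.

z = -1.51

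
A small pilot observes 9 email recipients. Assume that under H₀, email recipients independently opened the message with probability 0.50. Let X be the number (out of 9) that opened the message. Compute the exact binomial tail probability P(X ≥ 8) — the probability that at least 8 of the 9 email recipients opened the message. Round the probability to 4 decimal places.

X ~ Binomial(n=9, p=0.50).
P(X ≥ 8) = C(9,8)·0.50^8·0.50^1 + C(9,9)·0.50^9·0.50^0.
= 0.017578 + 0.001953 = 0.0195.

P = 0.0195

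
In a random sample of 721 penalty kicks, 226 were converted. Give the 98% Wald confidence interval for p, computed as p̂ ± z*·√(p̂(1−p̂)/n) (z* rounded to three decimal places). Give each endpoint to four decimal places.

p̂ = 226/721 = 0.31345.
Standard error of p̂: √(0.215200/721) = √0.000298475 = 0.017276.
z* = 2.326 at the 98% level.
Margin of error: 2.326 × 0.017276 = 0.04018.
CI: 0.31345 ± 0.04018 = (0.2733, 0.3536).

(0.2733, 0.3536)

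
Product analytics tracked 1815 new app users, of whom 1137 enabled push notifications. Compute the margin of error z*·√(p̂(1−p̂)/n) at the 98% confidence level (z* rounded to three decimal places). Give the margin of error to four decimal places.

Sample proportion p̂ = 1137/1815 = 0.62645.
SE = √(p̂(1−p̂)/n) = √(0.234011/1815) = 0.011355.
The 98% critical value is z* = 2.326.
ME = 2.326·0.011355 = 0.0264.

ME = 0.0264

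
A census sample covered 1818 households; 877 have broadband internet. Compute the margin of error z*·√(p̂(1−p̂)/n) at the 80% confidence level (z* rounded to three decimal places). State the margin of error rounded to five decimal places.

ME = 0.01502

With x = 877 successes in n = 1818, p̂ = 0.48240.
Standard error of p̂: √(0.249690/1818) = √0.000137343 = 0.011719.
The 80% critical value is z* = 1.282.
Margin of error = z*·SE = 1.282 × 0.011719 = 0.01502.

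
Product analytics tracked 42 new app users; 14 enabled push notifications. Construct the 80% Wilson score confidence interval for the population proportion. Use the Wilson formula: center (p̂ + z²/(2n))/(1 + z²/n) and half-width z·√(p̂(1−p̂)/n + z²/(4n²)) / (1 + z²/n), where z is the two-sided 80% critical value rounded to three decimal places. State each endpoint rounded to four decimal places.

p̂ = 14/42 = 0.33333; z = 1.282, so z² = 1.643524.
Denominator 1 + z²/n = 1 + 1.643524/42 = 1.039132.
Adjusted center: (0.33333 + z²/(2n))/1.039132 = 0.33961.
Radicand: p̂(1−p̂)/n + z²/(4n²) = 0.005291005 + 0.000232926 = 0.005523931.
Half-width = z·√(radicand)/denom = 1.282·0.074323/1.039132 = 0.09169.
So the interval runs from 0.2479 to 0.4313.

(0.2479, 0.4313)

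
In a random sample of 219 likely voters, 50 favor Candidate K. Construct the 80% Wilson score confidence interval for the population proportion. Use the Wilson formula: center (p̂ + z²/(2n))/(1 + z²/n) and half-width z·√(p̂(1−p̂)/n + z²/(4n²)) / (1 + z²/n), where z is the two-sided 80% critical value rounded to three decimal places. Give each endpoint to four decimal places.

Here p̂ = 50/219 = 0.22831 and z = 1.282 (z² = 1.643524).
Denominator 1 + z²/n = 1 + 1.643524/219 = 1.007505.
Adjusted center: (0.22831 + z²/(2n))/1.007505 = 0.23033.
Radicand: p̂(1−p̂)/n + z²/(4n²) = 0.000804497 + 0.000008567 = 0.000813064.
Half-width = 1.282·√0.000813064/1.007505 = 0.03628.
So the interval runs from 0.1941 to 0.2666.

(0.1941, 0.2666)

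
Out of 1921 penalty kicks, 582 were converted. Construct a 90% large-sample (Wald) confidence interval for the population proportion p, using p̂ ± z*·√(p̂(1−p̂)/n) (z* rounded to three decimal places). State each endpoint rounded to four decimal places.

Sample proportion p̂ = 582/1921 = 0.30297.
SE(p̂) = √(0.30297·0.69703/1921) = 0.010485.
z* = 1.645 at the 90% level.
Margin = 1.645·0.010485 = 0.01725.
Interval: 0.30297 ± 0.01725 → (0.2857, 0.3202).

(0.2857, 0.3202)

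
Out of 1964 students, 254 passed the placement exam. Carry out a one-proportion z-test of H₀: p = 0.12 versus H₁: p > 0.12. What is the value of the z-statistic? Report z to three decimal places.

With x = 254 successes in n = 1964, p̂ = 0.12933.
Null standard error: √(0.12·0.88/1964) = √0.000053768 = 0.007333.
Test statistic: z = 0.00933/0.007333 = 1.272.

z = 1.272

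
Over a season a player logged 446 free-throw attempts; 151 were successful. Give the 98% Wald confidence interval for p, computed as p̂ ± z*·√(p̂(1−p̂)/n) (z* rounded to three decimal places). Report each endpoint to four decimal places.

p̂ = 151/446 = 0.33857.
SE = √(p̂(1−p̂)/n) = √(0.223939/446) = 0.022408.
The 98% critical value is z* = 2.326.
Margin = 2.326·0.022408 = 0.05212.
CI: 0.33857 ± 0.05212 = (0.2864, 0.3907).

(0.2864, 0.3907)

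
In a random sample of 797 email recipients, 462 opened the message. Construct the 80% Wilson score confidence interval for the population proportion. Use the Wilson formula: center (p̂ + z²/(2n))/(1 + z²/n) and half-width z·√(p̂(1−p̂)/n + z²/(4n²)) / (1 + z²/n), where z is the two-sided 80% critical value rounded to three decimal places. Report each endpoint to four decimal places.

(0.5571, 0.6019)

p̂ = 462/797 = 0.57967; z = 1.282, so z² = 1.643524.
Denominator 1 + z²/n = 1 + 1.643524/797 = 1.002062.
Center = (0.57967 + 0.001031)/1.002062 = 0.57951.
Radicand: p̂(1−p̂)/n + z²/(4n²) = 0.000305712 + 0.000000647 = 0.000306359.
Half-width = 1.282·√0.000306359/1.002062 = 0.02239.
Interval: 0.57951 ± 0.02239 → (0.5571, 0.6019).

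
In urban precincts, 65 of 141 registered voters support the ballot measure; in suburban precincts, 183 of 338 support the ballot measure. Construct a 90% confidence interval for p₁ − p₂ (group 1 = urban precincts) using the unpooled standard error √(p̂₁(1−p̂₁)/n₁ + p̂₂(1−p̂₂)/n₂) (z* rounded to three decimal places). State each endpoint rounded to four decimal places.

p̂₁ = 0.46099, p̂₂ = 0.54142, so the observed difference is -0.08043.
SE = √(0.001762258 + 0.000734569) = √0.002496827 = 0.049968.
The 90% critical value is z* = 1.645. Margin of error = 0.08220.
Interval: -0.08043 ± 0.08220 → (-0.1626, 0.0018).

(-0.1626, 0.0018)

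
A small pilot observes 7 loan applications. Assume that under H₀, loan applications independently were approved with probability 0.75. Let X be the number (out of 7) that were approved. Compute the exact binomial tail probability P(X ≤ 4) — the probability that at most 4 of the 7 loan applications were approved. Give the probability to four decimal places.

X ~ Binomial(n=7, p=0.75).
P(X ≤ 4) = Σ_{j=0}^{4} C(7,j)·0.75^j·0.25^{7−j}.
= 0.000061 + 0.001282 + 0.011536 + 0.057678 + 0.173035 = 0.2436.

P = 0.2436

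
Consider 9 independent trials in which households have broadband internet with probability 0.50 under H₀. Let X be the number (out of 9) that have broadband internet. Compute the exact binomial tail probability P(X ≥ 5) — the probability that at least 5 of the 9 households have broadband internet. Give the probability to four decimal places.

X is binomial with n = 9 and p = 0.50.
P(X ≥ 5) = Σ_{j=5}^{9} C(9,j)·0.50^j·0.50^{9−j}.
= 0.246094 + 0.164062 + 0.070312 + 0.017578 + 0.001953 = 0.5000.

P = 0.5000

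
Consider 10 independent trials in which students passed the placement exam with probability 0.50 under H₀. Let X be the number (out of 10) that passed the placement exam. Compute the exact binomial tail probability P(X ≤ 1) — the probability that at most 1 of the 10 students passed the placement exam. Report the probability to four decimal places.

P = 0.0107

X ~ Binomial(n=10, p=0.50).
P(X ≤ 1) = C(10,0)·0.50^0·0.50^10 + C(10,1)·0.50^1·0.50^9.
= 0.000977 + 0.009766 = 0.0107.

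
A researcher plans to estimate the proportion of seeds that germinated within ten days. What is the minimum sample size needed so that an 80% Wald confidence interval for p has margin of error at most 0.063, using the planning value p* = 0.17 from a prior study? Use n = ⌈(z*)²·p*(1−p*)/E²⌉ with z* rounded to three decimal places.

n = 59

For 80% confidence, z* = 1.282.
p*(1−p*) = 0.17·0.83 = 0.1411.
Required n before rounding: 1.643524 × 0.1411 / 0.063² = 58.428.
⌈58.428⌉ = 59.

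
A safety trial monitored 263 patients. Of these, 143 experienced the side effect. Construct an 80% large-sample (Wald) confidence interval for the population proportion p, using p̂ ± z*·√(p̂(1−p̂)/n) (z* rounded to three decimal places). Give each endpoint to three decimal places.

(0.504, 0.583)

Sample proportion p̂ = 143/263 = 0.54373.
Standard error of p̂: √(0.248088/263) = √0.000943300 = 0.030713.
The 80% critical value is z* = 1.282.
Margin = 1.282·0.030713 = 0.03937.
Interval: 0.54373 ± 0.03937 → (0.504, 0.583).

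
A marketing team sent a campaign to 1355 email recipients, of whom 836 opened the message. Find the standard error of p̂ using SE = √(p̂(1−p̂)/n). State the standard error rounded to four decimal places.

SE = 0.0132

The sample proportion is 836/1355 = 0.61697.
p̂(1−p̂) = 0.236318.
Dividing by n and taking the root: √0.000174404 = 0.0132.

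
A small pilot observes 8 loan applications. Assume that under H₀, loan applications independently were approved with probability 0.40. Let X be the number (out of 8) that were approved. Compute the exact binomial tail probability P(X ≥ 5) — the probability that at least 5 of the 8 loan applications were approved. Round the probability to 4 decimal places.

P = 0.1737

X is binomial with n = 8 and p = 0.40.
P(X ≥ 5) = C(8,5)·0.40^5·0.60^3 + C(8,6)·0.40^6·0.60^2 + C(8,7)·0.40^7·0.60^1 + C(8,8)·0.40^8·0.60^0.
= 0.123863 + 0.041288 + 0.007864 + 0.000655 = 0.1737.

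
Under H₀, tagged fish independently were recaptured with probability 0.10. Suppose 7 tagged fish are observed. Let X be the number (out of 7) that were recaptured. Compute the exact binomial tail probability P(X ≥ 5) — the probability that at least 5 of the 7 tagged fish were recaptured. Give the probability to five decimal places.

P = 0.00018

X is binomial with n = 7 and p = 0.10.
P(X ≥ 5) = C(7,5)·0.10^5·0.90^2 + C(7,6)·0.10^6·0.90^1 + C(7,7)·0.10^7·0.90^0.
= 0.000170 + 0.000006 + 0.000000 = 0.00018.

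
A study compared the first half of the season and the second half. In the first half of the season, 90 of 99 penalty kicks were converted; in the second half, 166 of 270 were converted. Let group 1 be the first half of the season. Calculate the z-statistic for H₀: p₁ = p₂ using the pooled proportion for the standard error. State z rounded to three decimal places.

p̂₁ = 90/99 = 0.90909, p̂₂ = 166/270 = 0.61481.
Pooled p̂ = (90+166)/(99+270) = 256/369 = 0.69377.
SE = √[p̂(1−p̂)(1/n₁+1/n₂)] = √[0.69377·0.30623·(1/99+1/270)] ≈ 0.054156.
z = 0.29428/0.054156 = 5.434.

z = 5.434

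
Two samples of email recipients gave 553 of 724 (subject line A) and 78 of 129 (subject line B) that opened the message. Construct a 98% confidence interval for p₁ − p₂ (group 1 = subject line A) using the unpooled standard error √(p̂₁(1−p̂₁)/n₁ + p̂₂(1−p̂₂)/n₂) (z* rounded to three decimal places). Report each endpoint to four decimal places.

p̂₁ = 0.76381, p̂₂ = 0.60465, so the observed difference is 0.15916.
SE = √(0.000249176 + 0.001853086) = √0.002102262 = 0.045850.
For 98% confidence, z* = 2.326. Margin = 2.326·0.045850 = 0.10665.
Interval: 0.15916 ± 0.10665 → (0.0525, 0.2658).

(0.0525, 0.2658)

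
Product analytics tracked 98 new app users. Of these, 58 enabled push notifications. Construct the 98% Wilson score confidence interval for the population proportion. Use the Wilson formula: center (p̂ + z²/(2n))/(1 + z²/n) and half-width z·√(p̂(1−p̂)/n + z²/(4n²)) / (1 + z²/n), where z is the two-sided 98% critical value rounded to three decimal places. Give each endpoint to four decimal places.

p̂ = 58/98 = 0.59184; z = 2.326, so z² = 5.410276.
Denominator 1 + z²/n = 1 + 5.410276/98 = 1.055207.
Center = (0.59184 + 0.027603)/1.055207 = 0.58703.
Radicand: p̂(1−p̂)/n + z²/(4n²) = 0.002464959 + 0.000140834 = 0.002605793.
Half-width = z·√(radicand)/denom = 2.326·0.051047/1.055207 = 0.11252.
So the interval runs from 0.4745 to 0.6996.

(0.4745, 0.6996)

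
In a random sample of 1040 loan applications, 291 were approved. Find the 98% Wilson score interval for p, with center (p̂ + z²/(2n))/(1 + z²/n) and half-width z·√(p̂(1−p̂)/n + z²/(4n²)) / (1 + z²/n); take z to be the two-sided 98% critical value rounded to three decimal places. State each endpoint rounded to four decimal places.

Here p̂ = 291/1040 = 0.27981 and z = 2.326 (z² = 5.410276).
Denominator 1 + z²/n = 1 + 5.410276/1040 = 1.005202.
Adjusted center: (0.27981 + z²/(2n))/1.005202 = 0.28095.
Radicand: p̂(1−p̂)/n + z²/(4n²) = 0.000193765 + 0.000001251 = 0.000195016.
Half-width = 2.326·√0.000195016/1.005202 = 0.03231.
So the interval runs from 0.2486 to 0.3133.

(0.2486, 0.3133)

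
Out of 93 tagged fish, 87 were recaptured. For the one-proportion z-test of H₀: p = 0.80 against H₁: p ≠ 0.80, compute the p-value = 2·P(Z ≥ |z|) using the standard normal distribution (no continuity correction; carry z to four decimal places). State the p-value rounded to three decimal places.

p-value = 0.001

With x = 87 successes in n = 93, p̂ = 0.93548.
SE₀ = √(0.80·0.20/93) = 0.041478.
z = (p̂ − p₀)/SE = (87/93 − 0.80)/0.041478 ≈ 3.2664.
From the standard normal, 2·P(Z ≥ |z|) = 0.001.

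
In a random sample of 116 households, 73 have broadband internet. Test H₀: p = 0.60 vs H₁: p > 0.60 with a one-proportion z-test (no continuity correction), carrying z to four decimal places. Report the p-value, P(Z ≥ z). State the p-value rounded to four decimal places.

p-value = 0.2597

p̂ = 73/116 = 0.62931.
Null standard error: √(0.60·0.40/116) = √0.002068966 = 0.045486.
Test statistic (full precision, shown to 4 dp): z = (73/116 − 0.60)/SE₀ ≈ 0.6444.
From the standard normal, P(Z ≥ z) = 0.2597.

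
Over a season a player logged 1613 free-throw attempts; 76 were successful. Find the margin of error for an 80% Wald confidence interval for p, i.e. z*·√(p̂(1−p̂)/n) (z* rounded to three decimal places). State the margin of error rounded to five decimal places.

The sample proportion is 76/1613 = 0.04712.
SE(p̂) = √(0.04712·0.95288/1613) = 0.005276.
z* = 1.282 at the 80% level.
Margin of error = z*·SE = 1.282 × 0.005276 = 0.00676.

ME = 0.00676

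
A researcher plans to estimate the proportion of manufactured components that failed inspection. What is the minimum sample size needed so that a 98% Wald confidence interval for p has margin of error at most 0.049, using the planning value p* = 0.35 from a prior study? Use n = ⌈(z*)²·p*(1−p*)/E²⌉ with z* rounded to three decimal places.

z* = 2.326 at the 98% level.
p*(1−p*) = 0.35·0.65 = 0.2275.
Required n before rounding: 5.410276 × 0.2275 / 0.049² = 512.635.
Rounding up, n = 513.

n = 513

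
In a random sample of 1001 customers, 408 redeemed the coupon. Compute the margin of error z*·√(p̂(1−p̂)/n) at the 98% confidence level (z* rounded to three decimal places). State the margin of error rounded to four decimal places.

ME = 0.0361

Sample proportion p̂ = 408/1001 = 0.40759.
Standard error of p̂: √(0.241461/1001) = √0.000241220 = 0.015531.
z* = 2.326 at the 98% level.
So ME = 0.0361.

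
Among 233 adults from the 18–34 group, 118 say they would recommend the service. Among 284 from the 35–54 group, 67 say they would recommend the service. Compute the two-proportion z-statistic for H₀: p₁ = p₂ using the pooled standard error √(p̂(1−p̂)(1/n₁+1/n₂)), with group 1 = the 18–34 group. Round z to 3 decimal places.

Sample proportions: p̂₁ = 118/233 = 0.50644 and p̂₂ = 67/284 = 0.23592.
Pooled p̂ = (118+67)/(233+284) = 185/517 = 0.35783.
Pooled SE = √[0.2297887·0.00781297] ≈ 0.042371.
z = (p̂₁ − p̂₂)/SE = (0.50644 − 0.23592)/0.042371 = 0.27052/0.042371 = 6.385.

z = 6.385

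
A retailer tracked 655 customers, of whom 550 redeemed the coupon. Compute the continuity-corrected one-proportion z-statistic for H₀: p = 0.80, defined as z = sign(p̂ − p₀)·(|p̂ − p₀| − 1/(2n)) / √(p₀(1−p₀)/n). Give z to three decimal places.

The sample proportion is 550/655 = 0.83969. p̂ − p₀ = 0.039695.
1/(2n) = 0.000763.
Corrected numerator: |0.039695| − 0.000763 = 0.038932.
Null standard error: √(0.80·0.20/655) = √0.000244275 = 0.015629.
z = (+)0.038932/0.015629 = 2.491.

z = 2.491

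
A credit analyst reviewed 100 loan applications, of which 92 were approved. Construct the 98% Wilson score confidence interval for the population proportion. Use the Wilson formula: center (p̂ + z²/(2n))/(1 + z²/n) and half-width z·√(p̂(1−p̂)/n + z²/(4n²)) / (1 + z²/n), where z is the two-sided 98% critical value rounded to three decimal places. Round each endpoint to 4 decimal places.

Here p̂ = 92/100 = 0.92000 and z = 2.326 (z² = 5.410276).
1 + z²/n = 1.054103.
Center = (0.92000 + 0.027051)/1.054103 = 0.89844.
Radicand: p̂(1−p̂)/n + z²/(4n²) = 0.000736000 + 0.000135257 = 0.000871257.
Half-width = z·√(radicand)/denom = 2.326·0.029517/1.054103 = 0.06513.
CI: 0.89844 ± 0.06513 = (0.8333, 0.9636).

(0.8333, 0.9636)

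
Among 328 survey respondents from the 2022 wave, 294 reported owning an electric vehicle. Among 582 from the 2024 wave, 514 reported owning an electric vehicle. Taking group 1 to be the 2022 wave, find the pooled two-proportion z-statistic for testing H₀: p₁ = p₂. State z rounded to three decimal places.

Sample proportions: p̂₁ = 294/328 = 0.89634 and p̂₂ = 514/582 = 0.88316.
Pooling: p̂ = 808/910 = 0.88791.
SE = √[p̂(1−p̂)(1/n₁+1/n₂)] = √[0.88791·0.11209·(1/328+1/582)] ≈ 0.021781.
z = (p̂₁ − p̂₂)/SE = (0.89634 − 0.88316)/0.021781 = 0.01318/0.021781 = 0.605.

z = 0.605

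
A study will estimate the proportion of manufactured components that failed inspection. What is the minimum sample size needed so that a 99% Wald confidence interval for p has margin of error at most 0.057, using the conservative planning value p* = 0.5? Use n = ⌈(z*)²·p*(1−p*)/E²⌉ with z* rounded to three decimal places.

For 99% confidence, z* = 2.576.
p*(1−p*) = 0.2500.
(z*)²·p*(1−p*)/E² = 6.635776·0.2500/0.003249 = 510.601.
⌈510.601⌉ = 511.

n = 511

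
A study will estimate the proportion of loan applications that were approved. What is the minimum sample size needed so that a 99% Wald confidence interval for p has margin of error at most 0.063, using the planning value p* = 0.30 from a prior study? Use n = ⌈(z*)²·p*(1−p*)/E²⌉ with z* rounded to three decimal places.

n = 352

z* = 2.576 at the 99% level.
p*(1−p*) = 0.2100.
(z*)²·p*(1−p*)/E² = 6.635776·0.2100/0.003969 = 351.099.
Rounding up, n = 352.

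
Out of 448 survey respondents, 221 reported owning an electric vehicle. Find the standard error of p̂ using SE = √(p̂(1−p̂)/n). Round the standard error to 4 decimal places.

The sample proportion is 221/448 = 0.49330.
p̂(1−p̂) = 0.49330·0.50670 = 0.249955.
SE = √(0.249955/448) = √0.000557935 = 0.0236.

SE = 0.0236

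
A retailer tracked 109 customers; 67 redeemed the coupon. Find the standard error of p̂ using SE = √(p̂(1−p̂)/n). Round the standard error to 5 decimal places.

p̂ = 67/109 = 0.61468.
p̂(1−p̂) = 0.61468·0.38532 = 0.236848.
SE = √(0.236848/109) = √0.002172917 = 0.04661.

SE = 0.04661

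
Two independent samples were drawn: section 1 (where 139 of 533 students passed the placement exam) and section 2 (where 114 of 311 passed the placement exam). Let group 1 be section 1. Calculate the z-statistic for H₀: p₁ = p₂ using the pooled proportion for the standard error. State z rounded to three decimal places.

z = -3.235

Sample proportions: p̂₁ = 139/533 = 0.26079 and p̂₂ = 114/311 = 0.36656.
Pooling: p̂ = 253/844 = 0.29976.
Pooled SE = √[0.2099052·0.00509161] ≈ 0.032692.
z = (p̂₁ − p̂₂)/SE = (0.26079 − 0.36656)/0.032692 = -0.10577/0.032692 = -3.235.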